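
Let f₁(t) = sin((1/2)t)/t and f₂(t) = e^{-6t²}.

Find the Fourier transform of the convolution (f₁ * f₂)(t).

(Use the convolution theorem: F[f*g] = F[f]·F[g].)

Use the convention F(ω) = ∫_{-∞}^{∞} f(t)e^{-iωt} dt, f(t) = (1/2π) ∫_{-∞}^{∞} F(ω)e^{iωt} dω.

F[f₁*f₂](ω) = \begin{cases} \frac{\sqrt{6} \pi^{\frac{3}{2}} e^{- \frac{\omega^{2}}{24}}}{6} & \text{for}\: \omega > - \frac{1}{2} \wedge \omega < \frac{1}{2} \\0 & \text{otherwise} \end{cases}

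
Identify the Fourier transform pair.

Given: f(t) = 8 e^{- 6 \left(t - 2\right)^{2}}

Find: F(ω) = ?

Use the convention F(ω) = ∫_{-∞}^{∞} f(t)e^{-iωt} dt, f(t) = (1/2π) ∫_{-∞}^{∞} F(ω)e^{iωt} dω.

F(ω) = \frac{4 \sqrt{6} \sqrt{\pi} e^{- \frac{\omega \left(\omega + 48 i\right)}{24}}}{3}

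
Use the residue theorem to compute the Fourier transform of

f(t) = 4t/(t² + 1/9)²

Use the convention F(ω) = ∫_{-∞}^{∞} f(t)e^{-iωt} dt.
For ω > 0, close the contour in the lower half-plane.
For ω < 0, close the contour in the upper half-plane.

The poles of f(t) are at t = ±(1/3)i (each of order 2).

Let g(z) = f(z)e^{-iωz}; for large |z| the factor e^{-iωz} decays in the lower half-plane when ω > 0 and in the upper half-plane when ω < 0.

Case ω > 0 (lower half-plane, clockwise contour ⇒ F(ω) = -2πi·ΣRes):
  Res_{z = - \frac{i}{3}} g(z) = 3 \omega e^{- \frac{\omega}{3}} (pole of order 2)
  F(ω) = -2πi·ΣRes = - 6 i \pi \omega e^{- \frac{\omega}{3}}

Case ω < 0 (upper half-plane, counterclockwise contour ⇒ F(ω) = +2πi·ΣRes):
  Res_{z = \frac{i}{3}} g(z) = - 3 \omega e^{\frac{\omega}{3}} (pole of order 2)
  F(ω) = 2πi·ΣRes = - 6 i \pi \omega e^{\frac{\omega}{3}}

Both cases combine into a single formula in |ω|:

F(ω) = - 6 i \pi \omega e^{- \frac{\left|{\omega}\right|}{3}}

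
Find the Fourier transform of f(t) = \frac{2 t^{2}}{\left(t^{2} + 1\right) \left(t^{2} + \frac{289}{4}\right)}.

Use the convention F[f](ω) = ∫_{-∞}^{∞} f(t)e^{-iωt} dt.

F(ω) = - \frac{8 \pi e^{- \left|{\omega}\right|}}{285} + \frac{68 \pi e^{- \frac{17 \left|{\omega}\right|}{2}}}{285}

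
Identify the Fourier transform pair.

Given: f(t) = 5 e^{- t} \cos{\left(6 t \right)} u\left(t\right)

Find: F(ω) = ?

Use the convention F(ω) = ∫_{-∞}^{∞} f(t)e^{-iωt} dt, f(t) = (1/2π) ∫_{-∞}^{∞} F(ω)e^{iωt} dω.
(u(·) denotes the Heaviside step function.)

F(ω) = \frac{5 \left(i \omega + 1\right)}{\left(i \omega + 1\right)^{2} + 36}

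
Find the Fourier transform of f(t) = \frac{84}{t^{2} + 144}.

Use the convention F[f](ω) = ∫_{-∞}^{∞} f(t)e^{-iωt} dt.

F(ω) = 7 \pi e^{- 12 \left|{\omega}\right|}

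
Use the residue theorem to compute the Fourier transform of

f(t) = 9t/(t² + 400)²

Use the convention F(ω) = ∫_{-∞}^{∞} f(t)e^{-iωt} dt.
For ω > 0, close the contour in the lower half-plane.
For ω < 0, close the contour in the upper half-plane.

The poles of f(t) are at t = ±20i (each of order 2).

Let g(z) = f(z)e^{-iωz}; for large |z| the factor e^{-iωz} decays in the lower half-plane when ω > 0 and in the upper half-plane when ω < 0.

Case ω > 0 (lower half-plane, clockwise contour ⇒ F(ω) = -2πi·ΣRes):
  Res_{z = - 20 i} g(z) = \frac{9 \omega e^{- 20 \omega}}{80} (pole of order 2)
  F(ω) = -2πi·ΣRes = - \frac{9 i \pi \omega e^{- 20 \omega}}{40}

Case ω < 0 (upper half-plane, counterclockwise contour ⇒ F(ω) = +2πi·ΣRes):
  Res_{z = 20 i} g(z) = - \frac{9 \omega e^{20 \omega}}{80} (pole of order 2)
  F(ω) = 2πi·ΣRes = - \frac{9 i \pi \omega e^{20 \omega}}{40}

Both cases combine into a single formula in |ω|:

F(ω) = - \frac{9 i \pi \omega e^{- 20 \left|{\omega}\right|}}{40}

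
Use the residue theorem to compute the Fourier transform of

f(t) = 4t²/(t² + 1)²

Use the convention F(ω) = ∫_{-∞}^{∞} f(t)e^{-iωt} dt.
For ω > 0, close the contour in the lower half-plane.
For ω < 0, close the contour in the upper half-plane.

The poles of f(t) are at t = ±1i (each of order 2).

Let g(z) = f(z)e^{-iωz}; for large |z| the factor e^{-iωz} decays in the lower half-plane when ω > 0 and in the upper half-plane when ω < 0.

Case ω > 0 (lower half-plane, clockwise contour ⇒ F(ω) = -2πi·ΣRes):
  Res_{z = - i} g(z) = i \left(1 - \omega\right) e^{- \omega} (pole of order 2)
  F(ω) = -2πi·ΣRes = 2 \pi \left(1 - \omega\right) e^{- \omega}

Case ω < 0 (upper half-plane, counterclockwise contour ⇒ F(ω) = +2πi·ΣRes):
  Res_{z = i} g(z) = i \left(- \omega - 1\right) e^{\omega} (pole of order 2)
  F(ω) = 2πi·ΣRes = 2 \pi \left(\omega + 1\right) e^{\omega}

Both cases combine into a single formula in |ω|:

F(ω) = 2 \pi \left(1 - \left|{\omega}\right|\right) e^{- \left|{\omega}\right|}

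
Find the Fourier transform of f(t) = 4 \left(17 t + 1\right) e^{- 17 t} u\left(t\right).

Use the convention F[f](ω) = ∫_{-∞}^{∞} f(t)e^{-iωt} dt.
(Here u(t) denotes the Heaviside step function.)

F(ω) = \frac{4 \left(- i \omega - 34\right)}{\omega^{2} - 34 i \omega - 289}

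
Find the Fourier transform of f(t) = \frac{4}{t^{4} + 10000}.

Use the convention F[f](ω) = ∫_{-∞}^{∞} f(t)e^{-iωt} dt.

F(ω) = \frac{\pi e^{- 5 \sqrt{2} \left|{\omega}\right|} \sin{\left(5 \sqrt{2} \left|{\omega}\right| + \frac{\pi}{4} \right)}}{250}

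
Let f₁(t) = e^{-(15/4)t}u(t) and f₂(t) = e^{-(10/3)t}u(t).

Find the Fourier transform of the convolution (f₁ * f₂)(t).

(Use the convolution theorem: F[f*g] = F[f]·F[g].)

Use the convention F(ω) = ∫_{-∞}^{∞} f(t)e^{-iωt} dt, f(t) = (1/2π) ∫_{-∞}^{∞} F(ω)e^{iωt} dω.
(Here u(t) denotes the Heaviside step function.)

F[f₁*f₂](ω) = \frac{12}{- 12 \omega^{2} + 85 i \omega + 150}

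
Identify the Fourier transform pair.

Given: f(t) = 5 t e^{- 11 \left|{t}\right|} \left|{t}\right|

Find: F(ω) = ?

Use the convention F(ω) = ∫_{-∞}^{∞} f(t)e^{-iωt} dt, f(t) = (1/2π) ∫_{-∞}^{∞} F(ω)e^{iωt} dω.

F(ω) = \frac{20 i \omega \left(\omega^{2} - 363\right)}{\left(\omega^{2} + 121\right)^{3}}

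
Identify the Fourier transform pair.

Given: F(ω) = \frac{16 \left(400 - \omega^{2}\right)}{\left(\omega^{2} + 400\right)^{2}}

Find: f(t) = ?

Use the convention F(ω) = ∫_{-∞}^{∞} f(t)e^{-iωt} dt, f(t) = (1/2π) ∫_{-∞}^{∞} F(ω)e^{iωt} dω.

f(t) = 8 e^{- 20 \left|{t}\right|} \left|{t}\right|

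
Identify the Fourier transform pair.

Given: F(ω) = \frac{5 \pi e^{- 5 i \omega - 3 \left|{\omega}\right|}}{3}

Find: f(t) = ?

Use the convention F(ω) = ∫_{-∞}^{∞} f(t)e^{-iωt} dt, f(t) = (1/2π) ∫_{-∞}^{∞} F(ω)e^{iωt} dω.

f(t) = \frac{5}{\left(t - 5\right)^{2} + 9}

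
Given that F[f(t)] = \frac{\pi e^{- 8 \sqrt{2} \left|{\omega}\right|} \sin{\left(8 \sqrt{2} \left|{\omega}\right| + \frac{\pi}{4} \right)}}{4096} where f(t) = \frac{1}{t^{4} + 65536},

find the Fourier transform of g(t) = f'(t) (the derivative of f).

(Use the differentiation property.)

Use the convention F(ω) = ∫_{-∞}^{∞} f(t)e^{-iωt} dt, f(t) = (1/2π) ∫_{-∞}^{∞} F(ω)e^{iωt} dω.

F[g](ω) = \frac{i \pi \omega e^{- 8 \sqrt{2} \left|{\omega}\right|} \sin{\left(8 \sqrt{2} \left|{\omega}\right| + \frac{\pi}{4} \right)}}{4096}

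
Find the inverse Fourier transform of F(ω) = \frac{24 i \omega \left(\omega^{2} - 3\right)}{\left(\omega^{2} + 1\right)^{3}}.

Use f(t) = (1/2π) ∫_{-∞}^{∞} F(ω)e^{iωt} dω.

f(t) = 6 t e^{- \left|{t}\right|} \left|{t}\right|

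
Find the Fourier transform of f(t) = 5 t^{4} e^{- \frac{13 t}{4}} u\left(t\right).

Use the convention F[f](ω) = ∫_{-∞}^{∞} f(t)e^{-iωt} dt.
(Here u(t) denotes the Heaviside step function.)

F(ω) = \frac{122880}{\left(4 i \omega + 13\right)^{5}}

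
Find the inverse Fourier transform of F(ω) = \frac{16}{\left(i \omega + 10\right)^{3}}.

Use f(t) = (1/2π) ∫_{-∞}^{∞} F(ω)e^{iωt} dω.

f(t) = 8 t^{2} e^{- 10 t} u\left(t\right)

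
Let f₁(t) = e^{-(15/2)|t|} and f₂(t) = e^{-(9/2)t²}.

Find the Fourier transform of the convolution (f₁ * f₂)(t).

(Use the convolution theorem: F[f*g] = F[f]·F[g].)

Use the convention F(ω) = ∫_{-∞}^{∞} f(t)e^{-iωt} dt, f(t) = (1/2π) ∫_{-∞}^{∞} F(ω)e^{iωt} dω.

F[f₁*f₂](ω) = \frac{20 \sqrt{2} \sqrt{\pi} e^{- \frac{\omega^{2}}{18}}}{4 \omega^{2} + 225}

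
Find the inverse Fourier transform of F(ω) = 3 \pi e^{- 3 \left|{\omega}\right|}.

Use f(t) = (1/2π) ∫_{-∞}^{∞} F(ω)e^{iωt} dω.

f(t) = \frac{9}{t^{2} + 9}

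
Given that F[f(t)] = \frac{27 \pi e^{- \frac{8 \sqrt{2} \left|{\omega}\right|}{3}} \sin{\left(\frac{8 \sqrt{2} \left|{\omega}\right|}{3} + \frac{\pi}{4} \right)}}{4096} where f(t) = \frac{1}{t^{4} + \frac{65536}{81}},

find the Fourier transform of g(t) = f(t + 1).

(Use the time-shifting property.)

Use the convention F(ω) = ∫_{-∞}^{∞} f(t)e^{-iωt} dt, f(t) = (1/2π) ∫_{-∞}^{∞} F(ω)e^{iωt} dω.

F[g](ω) = \frac{27 \pi e^{i \omega - \frac{8 \sqrt{2} \left|{\omega}\right|}{3}} \sin{\left(\frac{8 \sqrt{2} \left|{\omega}\right|}{3} + \frac{\pi}{4} \right)}}{4096}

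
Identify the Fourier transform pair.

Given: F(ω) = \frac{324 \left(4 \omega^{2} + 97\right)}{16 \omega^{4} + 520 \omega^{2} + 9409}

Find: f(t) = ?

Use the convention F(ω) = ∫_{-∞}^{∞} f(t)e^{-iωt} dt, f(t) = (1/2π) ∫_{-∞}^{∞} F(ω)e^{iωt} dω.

f(t) = 9 e^{- \frac{9 \left|{t}\right|}{2}} \cos{\left(2 \left|{t}\right| \right)}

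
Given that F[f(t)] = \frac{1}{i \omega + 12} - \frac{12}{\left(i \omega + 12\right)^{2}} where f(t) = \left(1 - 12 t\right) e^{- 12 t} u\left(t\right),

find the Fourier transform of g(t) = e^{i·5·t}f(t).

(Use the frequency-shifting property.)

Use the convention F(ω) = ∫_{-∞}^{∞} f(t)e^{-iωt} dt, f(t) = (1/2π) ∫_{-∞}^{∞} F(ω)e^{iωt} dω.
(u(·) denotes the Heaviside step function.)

F[g](ω) = \frac{i \left(5 - \omega\right)}{\omega^{2} - 2 \omega \left(5 + 12 i\right) - 119 + 120 i}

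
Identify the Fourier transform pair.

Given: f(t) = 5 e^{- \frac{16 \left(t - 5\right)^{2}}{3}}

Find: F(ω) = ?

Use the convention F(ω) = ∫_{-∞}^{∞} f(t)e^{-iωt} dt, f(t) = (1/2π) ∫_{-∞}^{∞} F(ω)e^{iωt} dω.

F(ω) = \frac{5 \sqrt{3} \sqrt{\pi} e^{- \frac{\omega \left(3 \omega + 320 i\right)}{64}}}{4}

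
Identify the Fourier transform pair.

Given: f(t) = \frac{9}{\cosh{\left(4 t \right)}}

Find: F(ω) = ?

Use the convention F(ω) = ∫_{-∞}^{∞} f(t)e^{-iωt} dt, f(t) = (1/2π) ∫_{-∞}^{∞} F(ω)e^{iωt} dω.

F(ω) = \frac{9 \pi}{4 \cosh{\left(\frac{\pi \omega}{8} \right)}}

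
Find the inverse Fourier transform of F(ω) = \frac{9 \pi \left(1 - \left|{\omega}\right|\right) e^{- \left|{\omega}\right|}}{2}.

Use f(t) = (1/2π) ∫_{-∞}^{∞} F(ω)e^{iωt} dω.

f(t) = \frac{9 t^{2}}{\left(t^{2} + 1\right)^{2}}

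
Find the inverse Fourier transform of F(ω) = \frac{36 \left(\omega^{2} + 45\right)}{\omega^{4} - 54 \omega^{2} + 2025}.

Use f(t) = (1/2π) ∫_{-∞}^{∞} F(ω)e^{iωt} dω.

f(t) = 6 e^{- 3 \left|{t}\right|} \cos{\left(6 \left|{t}\right| \right)}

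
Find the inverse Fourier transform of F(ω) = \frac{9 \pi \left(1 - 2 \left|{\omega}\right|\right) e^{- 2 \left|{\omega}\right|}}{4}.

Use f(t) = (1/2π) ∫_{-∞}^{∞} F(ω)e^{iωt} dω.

f(t) = \frac{9 t^{2}}{\left(t^{2} + 4\right)^{2}}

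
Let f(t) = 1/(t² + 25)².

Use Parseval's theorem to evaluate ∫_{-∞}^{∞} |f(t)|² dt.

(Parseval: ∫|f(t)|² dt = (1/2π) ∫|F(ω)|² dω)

∫|f(t)|² dt = \frac{\pi}{250000}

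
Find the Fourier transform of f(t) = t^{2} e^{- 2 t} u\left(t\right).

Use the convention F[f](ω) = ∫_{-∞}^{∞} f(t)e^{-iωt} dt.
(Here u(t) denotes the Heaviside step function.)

F(ω) = \frac{2}{\left(i \omega + 2\right)^{3}}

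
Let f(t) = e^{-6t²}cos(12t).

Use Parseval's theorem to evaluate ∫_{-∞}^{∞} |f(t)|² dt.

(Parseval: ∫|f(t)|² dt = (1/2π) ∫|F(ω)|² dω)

∫|f(t)|² dt = \frac{\sqrt{3} \sqrt{\pi} \left(1 + e^{12}\right)}{12 e^{12}}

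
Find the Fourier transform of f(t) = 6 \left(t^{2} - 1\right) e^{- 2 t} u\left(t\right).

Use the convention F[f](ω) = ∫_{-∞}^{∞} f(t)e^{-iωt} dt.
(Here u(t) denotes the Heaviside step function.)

F(ω) = \frac{6 \left(2 i \omega - \left(i \omega + 2\right)^{3} + 4\right)}{\left(i \omega + 2\right)^{4}}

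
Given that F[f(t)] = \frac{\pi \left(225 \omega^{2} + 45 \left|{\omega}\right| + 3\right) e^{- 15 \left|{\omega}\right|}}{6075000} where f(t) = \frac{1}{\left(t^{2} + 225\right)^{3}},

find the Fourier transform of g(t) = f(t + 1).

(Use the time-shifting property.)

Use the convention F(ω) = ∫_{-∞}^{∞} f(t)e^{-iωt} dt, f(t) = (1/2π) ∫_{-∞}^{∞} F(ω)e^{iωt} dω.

F[g](ω) = \frac{\pi \left(75 \omega^{2} + 15 \left|{\omega}\right| + 1\right) e^{i \omega - 15 \left|{\omega}\right|}}{2025000}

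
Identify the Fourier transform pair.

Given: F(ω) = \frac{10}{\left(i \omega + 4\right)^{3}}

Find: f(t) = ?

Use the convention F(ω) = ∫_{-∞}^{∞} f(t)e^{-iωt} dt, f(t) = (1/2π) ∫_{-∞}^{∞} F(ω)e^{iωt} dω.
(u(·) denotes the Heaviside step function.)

f(t) = 5 t^{2} e^{- 4 t} u\left(t\right)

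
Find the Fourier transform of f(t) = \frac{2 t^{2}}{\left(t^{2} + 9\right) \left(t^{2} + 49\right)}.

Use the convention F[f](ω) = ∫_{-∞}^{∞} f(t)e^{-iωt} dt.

F(ω) = \frac{\pi \left(7 - 3 e^{4 \left|{\omega}\right|}\right) e^{- 7 \left|{\omega}\right|}}{20}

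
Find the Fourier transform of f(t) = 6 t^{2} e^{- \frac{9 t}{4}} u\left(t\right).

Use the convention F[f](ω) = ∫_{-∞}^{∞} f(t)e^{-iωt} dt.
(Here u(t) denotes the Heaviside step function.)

F(ω) = \frac{768}{\left(4 i \omega + 9\right)^{3}}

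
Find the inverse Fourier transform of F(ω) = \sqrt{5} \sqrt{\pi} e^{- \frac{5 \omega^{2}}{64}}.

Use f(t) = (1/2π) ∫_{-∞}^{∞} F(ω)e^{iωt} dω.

f(t) = 4 e^{- \frac{16 t^{2}}{5}}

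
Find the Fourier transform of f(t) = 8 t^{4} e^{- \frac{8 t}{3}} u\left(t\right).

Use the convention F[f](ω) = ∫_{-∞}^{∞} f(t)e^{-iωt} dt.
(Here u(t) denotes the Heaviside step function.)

F(ω) = \frac{46656}{\left(3 i \omega + 8\right)^{5}}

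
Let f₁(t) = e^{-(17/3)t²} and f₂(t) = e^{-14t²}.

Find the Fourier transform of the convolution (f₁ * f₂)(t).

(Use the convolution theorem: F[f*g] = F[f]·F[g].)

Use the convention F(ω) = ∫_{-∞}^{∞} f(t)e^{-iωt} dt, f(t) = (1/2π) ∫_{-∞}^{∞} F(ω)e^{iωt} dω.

F[f₁*f₂](ω) = \frac{\sqrt{714} \pi e^{- \frac{59 \omega^{2}}{952}}}{238}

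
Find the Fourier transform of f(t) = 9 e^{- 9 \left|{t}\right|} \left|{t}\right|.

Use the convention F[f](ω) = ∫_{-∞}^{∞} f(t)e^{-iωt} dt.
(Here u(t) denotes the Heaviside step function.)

F(ω) = \frac{18 \left(81 - \omega^{2}\right)}{\left(\omega^{2} + 81\right)^{2}}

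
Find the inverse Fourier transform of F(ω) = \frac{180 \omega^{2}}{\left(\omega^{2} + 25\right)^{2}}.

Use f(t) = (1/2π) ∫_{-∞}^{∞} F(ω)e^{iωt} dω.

f(t) = 9 \left(1 - 5 \left|{t}\right|\right) e^{- 5 \left|{t}\right|}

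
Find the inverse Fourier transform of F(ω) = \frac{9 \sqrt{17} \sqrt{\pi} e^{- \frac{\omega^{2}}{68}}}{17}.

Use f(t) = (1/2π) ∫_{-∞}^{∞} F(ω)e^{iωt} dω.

f(t) = 9 e^{- 17 t^{2}}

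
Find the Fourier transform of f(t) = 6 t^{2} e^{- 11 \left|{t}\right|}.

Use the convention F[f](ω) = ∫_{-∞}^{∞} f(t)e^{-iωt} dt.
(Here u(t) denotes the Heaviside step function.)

F(ω) = \frac{264 \left(121 - 3 \omega^{2}\right)}{\left(\omega^{2} + 121\right)^{3}}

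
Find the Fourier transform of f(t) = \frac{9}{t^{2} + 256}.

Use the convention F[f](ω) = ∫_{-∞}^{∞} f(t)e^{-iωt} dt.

F(ω) = \frac{9 \pi e^{- 16 \left|{\omega}\right|}}{16}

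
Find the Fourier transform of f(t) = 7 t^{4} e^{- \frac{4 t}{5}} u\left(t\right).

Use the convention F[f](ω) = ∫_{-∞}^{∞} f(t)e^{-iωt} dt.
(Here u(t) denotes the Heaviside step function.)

F(ω) = \frac{525000}{\left(5 i \omega + 4\right)^{5}}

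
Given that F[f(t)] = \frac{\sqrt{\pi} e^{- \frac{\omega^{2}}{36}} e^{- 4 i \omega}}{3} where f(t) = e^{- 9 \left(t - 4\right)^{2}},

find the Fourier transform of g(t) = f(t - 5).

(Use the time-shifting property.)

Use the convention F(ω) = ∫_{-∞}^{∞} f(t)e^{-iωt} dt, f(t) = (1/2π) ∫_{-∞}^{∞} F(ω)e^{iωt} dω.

F[g](ω) = \frac{\sqrt{\pi} e^{- \frac{\omega \left(\omega + 324 i\right)}{36}}}{3}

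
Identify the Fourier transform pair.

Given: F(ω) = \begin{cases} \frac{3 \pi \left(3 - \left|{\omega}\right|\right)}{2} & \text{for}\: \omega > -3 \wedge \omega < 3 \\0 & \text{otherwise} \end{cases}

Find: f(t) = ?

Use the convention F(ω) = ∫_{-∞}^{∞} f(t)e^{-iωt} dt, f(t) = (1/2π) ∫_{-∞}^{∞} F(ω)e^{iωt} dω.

f(t) = \frac{3 \sin^{2}{\left(\frac{3 t}{2} \right)}}{t^{2}}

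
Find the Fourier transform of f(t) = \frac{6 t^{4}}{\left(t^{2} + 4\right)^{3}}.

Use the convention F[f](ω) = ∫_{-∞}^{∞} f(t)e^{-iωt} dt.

F(ω) = \frac{3 \pi \left(4 \omega^{2} - 10 \left|{\omega}\right| + 3\right) e^{- 2 \left|{\omega}\right|}}{8}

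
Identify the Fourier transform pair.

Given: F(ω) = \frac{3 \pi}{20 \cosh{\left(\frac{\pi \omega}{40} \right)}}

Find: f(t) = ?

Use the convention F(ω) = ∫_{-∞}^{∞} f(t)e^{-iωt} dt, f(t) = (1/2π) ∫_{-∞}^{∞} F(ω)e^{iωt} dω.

f(t) = \frac{3}{\cosh{\left(20 t \right)}}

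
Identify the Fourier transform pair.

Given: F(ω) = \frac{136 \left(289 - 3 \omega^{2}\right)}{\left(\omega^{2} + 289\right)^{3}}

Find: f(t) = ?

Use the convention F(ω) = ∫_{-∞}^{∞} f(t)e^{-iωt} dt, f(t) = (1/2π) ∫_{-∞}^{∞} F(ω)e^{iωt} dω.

f(t) = 2 t^{2} e^{- 17 \left|{t}\right|}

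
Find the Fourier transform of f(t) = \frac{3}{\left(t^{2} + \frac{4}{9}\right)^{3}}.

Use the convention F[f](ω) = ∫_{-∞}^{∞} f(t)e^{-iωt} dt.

F(ω) = \frac{81 \pi \left(4 \omega^{2} + 18 \left|{\omega}\right| + 27\right) e^{- \frac{2 \left|{\omega}\right|}{3}}}{256}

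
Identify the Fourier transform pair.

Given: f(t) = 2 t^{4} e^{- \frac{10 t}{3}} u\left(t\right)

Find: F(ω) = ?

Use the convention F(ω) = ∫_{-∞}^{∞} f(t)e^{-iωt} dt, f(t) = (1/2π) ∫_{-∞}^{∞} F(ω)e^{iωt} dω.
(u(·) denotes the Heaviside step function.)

F(ω) = \frac{11664}{\left(3 i \omega + 10\right)^{5}}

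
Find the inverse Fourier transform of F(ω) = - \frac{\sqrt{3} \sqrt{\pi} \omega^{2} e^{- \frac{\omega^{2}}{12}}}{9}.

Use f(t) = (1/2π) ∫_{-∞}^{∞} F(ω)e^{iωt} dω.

f(t) = \left(12 t^{2} - 2\right) e^{- 3 t^{2}}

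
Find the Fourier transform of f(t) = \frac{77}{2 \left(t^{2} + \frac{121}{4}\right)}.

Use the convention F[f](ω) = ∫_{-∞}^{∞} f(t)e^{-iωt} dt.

F(ω) = 7 \pi e^{- \frac{11 \left|{\omega}\right|}{2}}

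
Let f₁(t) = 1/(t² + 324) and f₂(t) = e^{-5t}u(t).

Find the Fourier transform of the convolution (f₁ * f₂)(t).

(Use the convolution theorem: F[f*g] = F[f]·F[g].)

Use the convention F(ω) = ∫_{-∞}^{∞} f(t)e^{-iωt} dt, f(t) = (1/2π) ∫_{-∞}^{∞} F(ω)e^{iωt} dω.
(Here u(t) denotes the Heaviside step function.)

F[f₁*f₂](ω) = \frac{\pi e^{- 18 \left|{\omega}\right|}}{18 \left(i \omega + 5\right)}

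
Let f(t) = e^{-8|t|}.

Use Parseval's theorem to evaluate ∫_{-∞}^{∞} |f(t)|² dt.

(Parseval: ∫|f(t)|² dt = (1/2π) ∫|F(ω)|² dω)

∫|f(t)|² dt = \frac{1}{8}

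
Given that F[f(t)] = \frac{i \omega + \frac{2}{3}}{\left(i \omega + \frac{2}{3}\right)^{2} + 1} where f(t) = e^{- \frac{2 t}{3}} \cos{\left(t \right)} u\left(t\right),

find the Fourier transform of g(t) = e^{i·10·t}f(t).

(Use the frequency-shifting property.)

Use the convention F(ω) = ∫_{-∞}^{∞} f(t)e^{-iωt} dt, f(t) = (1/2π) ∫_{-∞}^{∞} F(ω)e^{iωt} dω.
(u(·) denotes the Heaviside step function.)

F[g](ω) = \frac{3 \left(3 i \left(\omega - 10\right) + 2\right)}{\left(3 i \left(\omega - 10\right) + 2\right)^{2} + 9}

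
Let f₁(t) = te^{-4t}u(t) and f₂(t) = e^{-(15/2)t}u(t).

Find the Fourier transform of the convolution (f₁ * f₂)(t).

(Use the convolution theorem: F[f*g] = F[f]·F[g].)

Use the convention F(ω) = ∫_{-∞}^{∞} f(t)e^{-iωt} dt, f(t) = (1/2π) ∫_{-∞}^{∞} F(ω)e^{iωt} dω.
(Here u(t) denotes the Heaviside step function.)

F[f₁*f₂](ω) = \frac{2}{\left(i \omega + 4\right)^{2} \left(2 i \omega + 15\right)}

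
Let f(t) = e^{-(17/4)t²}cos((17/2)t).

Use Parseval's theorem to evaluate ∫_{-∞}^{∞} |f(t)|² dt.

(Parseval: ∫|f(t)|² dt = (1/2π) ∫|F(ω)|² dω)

∫|f(t)|² dt = \frac{\sqrt{34} \sqrt{\pi} \left(1 + e^{\frac{17}{2}}\right)}{34 e^{\frac{17}{2}}}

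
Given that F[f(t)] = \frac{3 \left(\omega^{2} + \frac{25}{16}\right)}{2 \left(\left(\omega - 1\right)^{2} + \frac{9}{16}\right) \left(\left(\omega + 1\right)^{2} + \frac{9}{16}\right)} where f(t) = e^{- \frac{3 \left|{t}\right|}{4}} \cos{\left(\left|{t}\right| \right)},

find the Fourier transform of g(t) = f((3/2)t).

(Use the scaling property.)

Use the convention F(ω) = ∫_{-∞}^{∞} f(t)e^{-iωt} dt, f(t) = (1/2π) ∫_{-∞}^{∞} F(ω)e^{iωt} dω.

F[g](ω) = \frac{144 \left(64 \omega^{2} + 225\right)}{4096 \omega^{4} - 8064 \omega^{2} + 50625}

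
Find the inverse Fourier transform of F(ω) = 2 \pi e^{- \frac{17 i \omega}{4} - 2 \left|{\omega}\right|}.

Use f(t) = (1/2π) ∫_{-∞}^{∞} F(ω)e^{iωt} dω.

f(t) = \frac{4}{\left(t - \frac{17}{4}\right)^{2} + 4}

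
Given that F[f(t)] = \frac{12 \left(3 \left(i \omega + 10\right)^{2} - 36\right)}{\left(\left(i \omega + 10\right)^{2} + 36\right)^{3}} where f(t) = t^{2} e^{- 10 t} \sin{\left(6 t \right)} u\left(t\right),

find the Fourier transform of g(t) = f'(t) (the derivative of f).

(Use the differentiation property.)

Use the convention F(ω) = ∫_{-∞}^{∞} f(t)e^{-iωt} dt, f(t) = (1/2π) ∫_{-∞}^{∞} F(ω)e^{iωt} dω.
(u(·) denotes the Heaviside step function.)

F[g](ω) = \frac{36 i \omega \left(\left(i \omega + 10\right)^{2} - 12\right)}{\left(\left(i \omega + 10\right)^{2} + 36\right)^{3}}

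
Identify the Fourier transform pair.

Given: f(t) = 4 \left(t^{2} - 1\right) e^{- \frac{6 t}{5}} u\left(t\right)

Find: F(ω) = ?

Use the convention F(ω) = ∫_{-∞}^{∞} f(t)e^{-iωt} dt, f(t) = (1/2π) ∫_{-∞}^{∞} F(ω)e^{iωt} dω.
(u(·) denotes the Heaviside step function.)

F(ω) = \frac{20 \left(250 i \omega - \left(5 i \omega + 6\right)^{3} + 300\right)}{\left(5 i \omega + 6\right)^{4}}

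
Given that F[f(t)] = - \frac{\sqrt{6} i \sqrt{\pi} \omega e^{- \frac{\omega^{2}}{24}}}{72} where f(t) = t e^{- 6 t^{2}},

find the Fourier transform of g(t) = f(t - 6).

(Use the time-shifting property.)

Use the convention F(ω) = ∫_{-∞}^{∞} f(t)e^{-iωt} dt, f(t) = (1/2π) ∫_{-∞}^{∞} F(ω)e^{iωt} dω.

F[g](ω) = - \frac{\sqrt{6} i \sqrt{\pi} \omega e^{- \frac{\omega \left(\omega + 144 i\right)}{24}}}{72}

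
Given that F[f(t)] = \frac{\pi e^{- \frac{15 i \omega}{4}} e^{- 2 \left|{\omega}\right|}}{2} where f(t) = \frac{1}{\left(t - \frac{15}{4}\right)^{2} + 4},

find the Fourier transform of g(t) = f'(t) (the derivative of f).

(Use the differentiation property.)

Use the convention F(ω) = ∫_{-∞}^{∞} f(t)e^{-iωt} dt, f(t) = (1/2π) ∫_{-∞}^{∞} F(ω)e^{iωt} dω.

F[g](ω) = \frac{i \pi \omega e^{- \frac{15 i \omega}{4} - 2 \left|{\omega}\right|}}{2}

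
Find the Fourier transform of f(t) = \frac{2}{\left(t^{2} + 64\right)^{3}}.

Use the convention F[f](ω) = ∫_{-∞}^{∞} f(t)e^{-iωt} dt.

F(ω) = \frac{\pi \left(64 \omega^{2} + 24 \left|{\omega}\right| + 3\right) e^{- 8 \left|{\omega}\right|}}{131072}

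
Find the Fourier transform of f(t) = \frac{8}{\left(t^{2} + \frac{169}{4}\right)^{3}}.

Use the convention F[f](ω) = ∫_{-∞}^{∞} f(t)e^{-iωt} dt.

F(ω) = \frac{8 \pi \left(169 \omega^{2} + 78 \left|{\omega}\right| + 12\right) e^{- \frac{13 \left|{\omega}\right|}{2}}}{371293}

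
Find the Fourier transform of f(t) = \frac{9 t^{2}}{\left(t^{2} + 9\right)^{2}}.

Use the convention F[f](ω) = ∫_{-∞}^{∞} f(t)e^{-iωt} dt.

F(ω) = \frac{3 \pi \left(1 - 3 \left|{\omega}\right|\right) e^{- 3 \left|{\omega}\right|}}{2}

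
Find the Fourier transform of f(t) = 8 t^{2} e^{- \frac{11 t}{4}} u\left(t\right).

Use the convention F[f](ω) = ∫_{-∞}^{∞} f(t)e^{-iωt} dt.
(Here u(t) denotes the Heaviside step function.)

F(ω) = \frac{1024}{\left(4 i \omega + 11\right)^{3}}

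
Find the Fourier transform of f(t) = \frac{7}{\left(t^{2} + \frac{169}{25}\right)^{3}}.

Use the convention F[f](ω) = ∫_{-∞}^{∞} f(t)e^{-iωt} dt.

F(ω) = \frac{875 \pi \left(169 \omega^{2} + 195 \left|{\omega}\right| + 75\right) e^{- \frac{13 \left|{\omega}\right|}{5}}}{2970344}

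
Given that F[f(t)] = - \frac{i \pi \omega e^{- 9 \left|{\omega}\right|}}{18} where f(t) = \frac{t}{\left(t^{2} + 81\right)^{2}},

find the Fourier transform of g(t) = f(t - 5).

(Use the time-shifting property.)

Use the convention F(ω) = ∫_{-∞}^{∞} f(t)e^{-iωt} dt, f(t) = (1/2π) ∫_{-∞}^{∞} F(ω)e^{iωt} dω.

F[g](ω) = - \frac{i \pi \omega e^{- 5 i \omega - 9 \left|{\omega}\right|}}{18}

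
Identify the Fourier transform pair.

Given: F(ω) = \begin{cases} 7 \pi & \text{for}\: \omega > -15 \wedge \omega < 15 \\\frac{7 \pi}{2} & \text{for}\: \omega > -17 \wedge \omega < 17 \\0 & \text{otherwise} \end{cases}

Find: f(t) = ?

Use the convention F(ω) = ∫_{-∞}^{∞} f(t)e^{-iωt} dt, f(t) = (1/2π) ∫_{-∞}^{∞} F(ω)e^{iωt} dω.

f(t) = \frac{7 \sin{\left(16 t \right)} \cos{\left(t \right)}}{t}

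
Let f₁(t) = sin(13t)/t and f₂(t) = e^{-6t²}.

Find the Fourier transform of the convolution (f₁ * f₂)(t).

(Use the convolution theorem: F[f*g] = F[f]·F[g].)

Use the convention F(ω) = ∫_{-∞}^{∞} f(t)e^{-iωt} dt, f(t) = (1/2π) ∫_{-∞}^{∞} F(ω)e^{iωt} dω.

F[f₁*f₂](ω) = \begin{cases} \frac{\sqrt{6} \pi^{\frac{3}{2}} e^{- \frac{\omega^{2}}{24}}}{6} & \text{for}\: \omega > -13 \wedge \omega < 13 \\0 & \text{otherwise} \end{cases}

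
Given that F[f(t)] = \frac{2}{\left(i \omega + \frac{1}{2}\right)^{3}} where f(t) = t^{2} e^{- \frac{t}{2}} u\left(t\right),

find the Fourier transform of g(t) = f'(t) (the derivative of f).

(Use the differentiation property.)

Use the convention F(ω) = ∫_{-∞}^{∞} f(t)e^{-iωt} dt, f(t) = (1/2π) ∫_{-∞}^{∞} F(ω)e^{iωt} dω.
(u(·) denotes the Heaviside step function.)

F[g](ω) = \frac{16 i \omega}{\left(2 i \omega + 1\right)^{3}}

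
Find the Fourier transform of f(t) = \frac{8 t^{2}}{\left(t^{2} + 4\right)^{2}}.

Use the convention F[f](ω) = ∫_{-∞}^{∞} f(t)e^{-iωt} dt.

F(ω) = 2 \pi \left(1 - 2 \left|{\omega}\right|\right) e^{- 2 \left|{\omega}\right|}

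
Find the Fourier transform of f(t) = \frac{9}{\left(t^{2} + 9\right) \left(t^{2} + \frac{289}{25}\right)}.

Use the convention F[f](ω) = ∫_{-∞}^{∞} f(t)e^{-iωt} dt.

F(ω) = \frac{75 \pi e^{- 3 \left|{\omega}\right|}}{64} - \frac{1125 \pi e^{- \frac{17 \left|{\omega}\right|}{5}}}{1088}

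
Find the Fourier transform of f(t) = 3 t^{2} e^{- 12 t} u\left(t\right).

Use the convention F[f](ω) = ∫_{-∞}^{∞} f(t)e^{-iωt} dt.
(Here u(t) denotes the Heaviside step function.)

F(ω) = \frac{6}{\left(i \omega + 12\right)^{3}}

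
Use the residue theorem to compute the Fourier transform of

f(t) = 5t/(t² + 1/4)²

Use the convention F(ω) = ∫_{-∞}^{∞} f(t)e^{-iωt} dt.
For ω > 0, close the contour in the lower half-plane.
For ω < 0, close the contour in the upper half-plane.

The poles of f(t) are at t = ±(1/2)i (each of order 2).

Let g(z) = f(z)e^{-iωz}; for large |z| the factor e^{-iωz} decays in the lower half-plane when ω > 0 and in the upper half-plane when ω < 0.

Case ω > 0 (lower half-plane, clockwise contour ⇒ F(ω) = -2πi·ΣRes):
  Res_{z = - \frac{i}{2}} g(z) = \frac{5 \omega e^{- \frac{\omega}{2}}}{2} (pole of order 2)
  F(ω) = -2πi·ΣRes = - 5 i \pi \omega e^{- \frac{\omega}{2}}

Case ω < 0 (upper half-plane, counterclockwise contour ⇒ F(ω) = +2πi·ΣRes):
  Res_{z = \frac{i}{2}} g(z) = - \frac{5 \omega e^{\frac{\omega}{2}}}{2} (pole of order 2)
  F(ω) = 2πi·ΣRes = - 5 i \pi \omega e^{\frac{\omega}{2}}

Both cases combine into a single formula in |ω|:

F(ω) = - 5 i \pi \omega e^{- \frac{\left|{\omega}\right|}{2}}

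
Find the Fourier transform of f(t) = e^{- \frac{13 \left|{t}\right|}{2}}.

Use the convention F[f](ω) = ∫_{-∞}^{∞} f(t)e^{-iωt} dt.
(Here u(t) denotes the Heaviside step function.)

F(ω) = \frac{52}{4 \omega^{2} + 169}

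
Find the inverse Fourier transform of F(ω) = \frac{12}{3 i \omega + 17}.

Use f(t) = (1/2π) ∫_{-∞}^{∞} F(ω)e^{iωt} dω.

f(t) = 4 e^{- \frac{17 t}{3}} u\left(t\right)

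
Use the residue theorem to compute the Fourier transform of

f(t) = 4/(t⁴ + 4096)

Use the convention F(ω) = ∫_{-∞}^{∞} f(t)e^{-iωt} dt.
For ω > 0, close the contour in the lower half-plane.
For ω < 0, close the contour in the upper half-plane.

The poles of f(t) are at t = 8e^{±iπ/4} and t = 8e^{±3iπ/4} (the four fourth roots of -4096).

Let g(z) = f(z)e^{-iωz}; for large |z| the factor e^{-iωz} decays in the lower half-plane when ω > 0 and in the upper half-plane when ω < 0.

Case ω > 0 (lower half-plane, clockwise contour ⇒ F(ω) = -2πi·ΣRes):
  Res_{z = - 4 \sqrt{2} - 4 \sqrt{2} i} g(z) = \frac{\sqrt{2} i \left(1 - i\right) e^{4 \sqrt{2} \omega \left(-1 + i\right)}}{1024}
  Res_{z = 4 \sqrt{2} - 4 \sqrt{2} i} g(z) = \frac{\sqrt{2} i \left(1 + i\right) e^{- 4 \sqrt{2} \omega \left(1 + i\right)}}{1024}
  F(ω) = -2πi·ΣRes = \frac{\sqrt{2} \pi \left(1 - i\right) \left(e^{8 \sqrt{2} i \omega} + i\right) e^{- 4 \sqrt{2} \omega \left(1 + i\right)}}{512} = \frac{\sqrt{2} \pi \left(\sin{\left(4 \sqrt{2} \omega \right)} + \cos{\left(4 \sqrt{2} \omega \right)}\right) e^{- 4 \sqrt{2} \omega}}{256}

Case ω < 0 (upper half-plane, counterclockwise contour ⇒ F(ω) = +2πi·ΣRes):
  Res_{z = 4 \sqrt{2} + 4 \sqrt{2} i} g(z) = \frac{\sqrt{2} i \left(-1 + i\right) e^{4 \sqrt{2} \omega \left(1 - i\right)}}{1024}
  Res_{z = - 4 \sqrt{2} + 4 \sqrt{2} i} g(z) = \frac{\sqrt{2} \left(1 - i\right) e^{4 \sqrt{2} \omega \left(1 + i\right)}}{1024}
  F(ω) = 2πi·ΣRes = - \frac{\sqrt{2} i \pi \left(i \left(1 - i\right) e^{4 \sqrt{2} \omega \left(1 - i\right)} - \left(1 - i\right) e^{4 \sqrt{2} \omega \left(1 + i\right)}\right)}{512} = \frac{\sqrt{2} \pi \left(- \sin{\left(4 \sqrt{2} \omega \right)} + \cos{\left(4 \sqrt{2} \omega \right)}\right) e^{4 \sqrt{2} \omega}}{256}

Both cases combine into a single formula in |ω|:

F(ω) = \frac{\sqrt{2} \pi \left(\sin{\left(4 \sqrt{2} \left|{\omega}\right| \right)} + \cos{\left(4 \sqrt{2} \left|{\omega}\right| \right)}\right) e^{- 4 \sqrt{2} \left|{\omega}\right|}}{256}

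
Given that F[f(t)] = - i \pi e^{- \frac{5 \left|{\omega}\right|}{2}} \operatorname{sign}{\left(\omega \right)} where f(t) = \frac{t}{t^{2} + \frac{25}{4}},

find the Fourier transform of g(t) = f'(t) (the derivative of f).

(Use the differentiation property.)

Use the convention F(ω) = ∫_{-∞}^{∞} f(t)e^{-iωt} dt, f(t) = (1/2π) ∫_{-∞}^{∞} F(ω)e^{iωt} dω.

F[g](ω) = \pi \omega e^{- \frac{5 \left|{\omega}\right|}{2}} \operatorname{sign}{\left(\omega \right)}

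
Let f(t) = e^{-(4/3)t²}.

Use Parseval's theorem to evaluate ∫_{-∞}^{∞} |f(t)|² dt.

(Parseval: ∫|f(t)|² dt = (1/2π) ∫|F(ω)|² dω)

∫|f(t)|² dt = \frac{\sqrt{6} \sqrt{\pi}}{4}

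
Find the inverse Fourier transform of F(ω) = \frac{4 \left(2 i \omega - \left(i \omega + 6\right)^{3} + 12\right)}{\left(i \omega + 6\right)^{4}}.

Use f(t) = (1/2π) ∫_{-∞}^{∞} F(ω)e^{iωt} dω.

f(t) = 4 \left(t^{2} - 1\right) e^{- 6 t} u\left(t\right)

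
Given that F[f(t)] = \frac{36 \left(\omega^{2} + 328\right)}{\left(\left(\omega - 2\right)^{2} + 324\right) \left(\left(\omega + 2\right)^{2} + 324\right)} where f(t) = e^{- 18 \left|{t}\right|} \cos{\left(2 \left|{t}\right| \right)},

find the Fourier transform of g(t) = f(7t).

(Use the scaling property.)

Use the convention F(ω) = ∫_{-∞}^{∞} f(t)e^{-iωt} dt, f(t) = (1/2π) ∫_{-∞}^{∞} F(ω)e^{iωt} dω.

F[g](ω) = \frac{252 \left(\omega^{2} + 16072\right)}{\omega^{4} + 31360 \omega^{2} + 258309184}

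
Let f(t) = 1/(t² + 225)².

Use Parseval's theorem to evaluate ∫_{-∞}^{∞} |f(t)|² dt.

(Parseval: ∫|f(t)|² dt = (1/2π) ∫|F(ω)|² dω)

∫|f(t)|² dt = \frac{\pi}{546750000}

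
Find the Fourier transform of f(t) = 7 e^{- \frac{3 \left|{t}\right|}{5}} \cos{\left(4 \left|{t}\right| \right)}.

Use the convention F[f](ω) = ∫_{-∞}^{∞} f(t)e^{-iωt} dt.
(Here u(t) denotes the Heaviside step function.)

F(ω) = \frac{210 \left(25 \omega^{2} + 409\right)}{625 \omega^{4} - 19550 \omega^{2} + 167281}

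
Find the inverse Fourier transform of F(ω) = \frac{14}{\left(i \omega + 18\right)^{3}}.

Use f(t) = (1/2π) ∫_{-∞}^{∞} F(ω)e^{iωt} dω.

f(t) = 7 t^{2} e^{- 18 t} u\left(t\right)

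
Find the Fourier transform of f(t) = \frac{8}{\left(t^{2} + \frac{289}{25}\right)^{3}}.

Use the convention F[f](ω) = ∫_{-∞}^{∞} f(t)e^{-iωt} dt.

F(ω) = \frac{125 \pi \left(289 \omega^{2} + 255 \left|{\omega}\right| + 75\right) e^{- \frac{17 \left|{\omega}\right|}{5}}}{1419857}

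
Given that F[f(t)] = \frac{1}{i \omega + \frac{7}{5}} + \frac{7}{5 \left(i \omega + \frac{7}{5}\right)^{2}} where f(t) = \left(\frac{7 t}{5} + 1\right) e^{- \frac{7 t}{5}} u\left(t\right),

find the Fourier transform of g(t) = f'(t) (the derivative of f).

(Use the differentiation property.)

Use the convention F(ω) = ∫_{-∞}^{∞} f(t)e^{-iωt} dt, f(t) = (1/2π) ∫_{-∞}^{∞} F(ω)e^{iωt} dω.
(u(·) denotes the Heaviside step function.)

F[g](ω) = \frac{5 \omega \left(5 \omega - 14 i\right)}{25 \omega^{2} - 70 i \omega - 49}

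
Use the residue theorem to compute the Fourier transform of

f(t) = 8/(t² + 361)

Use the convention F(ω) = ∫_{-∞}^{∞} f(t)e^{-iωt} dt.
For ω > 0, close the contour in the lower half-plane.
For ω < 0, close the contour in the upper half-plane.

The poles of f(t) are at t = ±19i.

Let g(z) = f(z)e^{-iωz}; for large |z| the factor e^{-iωz} decays in the lower half-plane when ω > 0 and in the upper half-plane when ω < 0.

Case ω > 0 (lower half-plane, clockwise contour ⇒ F(ω) = -2πi·ΣRes):
  Res_{z = - 19 i} g(z) = \frac{4 i e^{- 19 \omega}}{19}
  F(ω) = -2πi·ΣRes = \frac{8 \pi e^{- 19 \omega}}{19}

Case ω < 0 (upper half-plane, counterclockwise contour ⇒ F(ω) = +2πi·ΣRes):
  Res_{z = 19 i} g(z) = - \frac{4 i e^{19 \omega}}{19}
  F(ω) = 2πi·ΣRes = \frac{8 \pi e^{19 \omega}}{19}

Both cases combine into a single formula in |ω|:

F(ω) = \frac{8 \pi e^{- 19 \left|{\omega}\right|}}{19}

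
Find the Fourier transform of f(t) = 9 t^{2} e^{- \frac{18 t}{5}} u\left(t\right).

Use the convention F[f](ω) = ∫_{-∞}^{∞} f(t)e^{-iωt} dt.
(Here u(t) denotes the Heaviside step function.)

F(ω) = \frac{2250}{\left(5 i \omega + 18\right)^{3}}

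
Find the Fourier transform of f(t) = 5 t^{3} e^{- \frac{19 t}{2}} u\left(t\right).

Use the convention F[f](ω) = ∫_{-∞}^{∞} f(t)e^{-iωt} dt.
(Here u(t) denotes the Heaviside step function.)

F(ω) = \frac{480}{\left(2 i \omega + 19\right)^{4}}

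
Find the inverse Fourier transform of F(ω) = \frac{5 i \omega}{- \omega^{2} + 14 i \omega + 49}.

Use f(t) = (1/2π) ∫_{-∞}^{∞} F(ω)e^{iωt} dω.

f(t) = 5 \left(1 - 7 t\right) e^{- 7 t} u\left(t\right)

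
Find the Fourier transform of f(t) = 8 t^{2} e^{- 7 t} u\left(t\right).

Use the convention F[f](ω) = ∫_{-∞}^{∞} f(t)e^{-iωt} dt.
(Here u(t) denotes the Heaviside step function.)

F(ω) = \frac{16}{\left(i \omega + 7\right)^{3}}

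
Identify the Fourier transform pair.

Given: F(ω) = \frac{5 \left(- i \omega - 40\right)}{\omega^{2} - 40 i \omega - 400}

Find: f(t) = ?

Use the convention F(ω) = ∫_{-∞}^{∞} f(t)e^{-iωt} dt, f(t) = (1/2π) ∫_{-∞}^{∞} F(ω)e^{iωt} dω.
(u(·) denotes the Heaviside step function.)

f(t) = 5 \left(20 t + 1\right) e^{- 20 t} u\left(t\right)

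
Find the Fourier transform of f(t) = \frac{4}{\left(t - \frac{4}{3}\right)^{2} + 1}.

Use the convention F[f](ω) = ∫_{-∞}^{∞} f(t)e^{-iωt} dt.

F(ω) = 4 \pi e^{- \frac{4 i \omega}{3} - \left|{\omega}\right|}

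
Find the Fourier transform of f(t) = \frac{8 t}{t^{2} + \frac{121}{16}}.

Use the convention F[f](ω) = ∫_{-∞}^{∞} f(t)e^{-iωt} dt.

F(ω) = - 8 i \pi e^{- \frac{11 \left|{\omega}\right|}{4}} \operatorname{sign}{\left(\omega \right)}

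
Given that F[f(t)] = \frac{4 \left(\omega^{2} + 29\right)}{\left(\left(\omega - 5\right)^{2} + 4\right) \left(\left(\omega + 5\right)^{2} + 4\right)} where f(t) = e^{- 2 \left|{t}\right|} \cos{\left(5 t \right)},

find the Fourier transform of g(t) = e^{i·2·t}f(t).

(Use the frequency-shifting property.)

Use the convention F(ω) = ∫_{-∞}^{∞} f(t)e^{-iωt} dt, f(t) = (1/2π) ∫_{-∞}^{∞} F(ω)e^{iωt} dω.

F[g](ω) = \frac{4 \left(\left(\omega - 2\right)^{2} + 29\right)}{\left(\left(\omega - 7\right)^{2} + 4\right) \left(\left(\omega + 3\right)^{2} + 4\right)}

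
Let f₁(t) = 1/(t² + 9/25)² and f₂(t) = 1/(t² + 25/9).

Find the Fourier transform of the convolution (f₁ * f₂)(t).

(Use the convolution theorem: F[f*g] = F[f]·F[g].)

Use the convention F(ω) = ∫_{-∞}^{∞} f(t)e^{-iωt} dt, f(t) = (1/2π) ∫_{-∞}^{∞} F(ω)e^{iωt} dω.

F[f₁*f₂](ω) = \frac{5 \pi^{2} \left(3 \left|{\omega}\right| + 5\right) e^{- \frac{34 \left|{\omega}\right|}{15}}}{18}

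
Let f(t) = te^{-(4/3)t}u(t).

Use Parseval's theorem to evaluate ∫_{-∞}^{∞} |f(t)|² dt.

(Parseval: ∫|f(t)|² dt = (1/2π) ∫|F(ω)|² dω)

∫|f(t)|² dt = \frac{27}{256}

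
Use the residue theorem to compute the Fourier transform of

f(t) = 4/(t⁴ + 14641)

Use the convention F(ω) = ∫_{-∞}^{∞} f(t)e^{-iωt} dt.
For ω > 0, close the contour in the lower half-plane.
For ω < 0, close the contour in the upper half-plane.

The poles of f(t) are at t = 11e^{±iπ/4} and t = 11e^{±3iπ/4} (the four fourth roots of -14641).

Let g(z) = f(z)e^{-iωz}; for large |z| the factor e^{-iωz} decays in the lower half-plane when ω > 0 and in the upper half-plane when ω < 0.

Case ω > 0 (lower half-plane, clockwise contour ⇒ F(ω) = -2πi·ΣRes):
  Res_{z = - \frac{11 \sqrt{2}}{2} - \frac{11 \sqrt{2} i}{2}} g(z) = \frac{\sqrt{2} i \left(1 - i\right) e^{\frac{11 \sqrt{2} \omega \left(-1 + i\right)}{2}}}{2662}
  Res_{z = \frac{11 \sqrt{2}}{2} - \frac{11 \sqrt{2} i}{2}} g(z) = \frac{\sqrt{2} i \left(1 + i\right) e^{- \frac{11 \sqrt{2} \omega \left(1 + i\right)}{2}}}{2662}
  F(ω) = -2πi·ΣRes = \frac{\sqrt{2} \pi \left(\left(1 - i\right) e^{11 \sqrt{2} i \omega} + 1 + i\right) e^{- \frac{11 \sqrt{2} \omega \left(1 + i\right)}{2}}}{1331} = \frac{4 \pi e^{- \frac{11 \sqrt{2} \omega}{2}} \sin{\left(\frac{11 \sqrt{2} \omega}{2} + \frac{\pi}{4} \right)}}{1331}

Case ω < 0 (upper half-plane, counterclockwise contour ⇒ F(ω) = +2πi·ΣRes):
  Res_{z = \frac{11 \sqrt{2}}{2} + \frac{11 \sqrt{2} i}{2}} g(z) = \frac{\sqrt{2} i \left(-1 + i\right) e^{\frac{11 \sqrt{2} \omega \left(1 - i\right)}{2}}}{2662}
  Res_{z = - \frac{11 \sqrt{2}}{2} + \frac{11 \sqrt{2} i}{2}} g(z) = \frac{\sqrt{2} \left(1 - i\right) e^{\frac{11 \sqrt{2} \omega \left(1 + i\right)}{2}}}{2662}
  F(ω) = 2πi·ΣRes = - \frac{\sqrt{2} i \pi \left(i \left(1 - i\right) e^{\frac{11 \sqrt{2} \omega \left(1 - i\right)}{2}} - \left(1 - i\right) e^{\frac{11 \sqrt{2} \omega \left(1 + i\right)}{2}}\right)}{1331} = \frac{4 \pi e^{\frac{11 \sqrt{2} \omega}{2}} \cos{\left(\frac{11 \sqrt{2} \omega}{2} + \frac{\pi}{4} \right)}}{1331}

Both cases combine into a single formula in |ω|:

F(ω) = \frac{4 \pi e^{- \frac{11 \sqrt{2} \left|{\omega}\right|}{2}} \sin{\left(\frac{11 \sqrt{2} \left|{\omega}\right|}{2} + \frac{\pi}{4} \right)}}{1331}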